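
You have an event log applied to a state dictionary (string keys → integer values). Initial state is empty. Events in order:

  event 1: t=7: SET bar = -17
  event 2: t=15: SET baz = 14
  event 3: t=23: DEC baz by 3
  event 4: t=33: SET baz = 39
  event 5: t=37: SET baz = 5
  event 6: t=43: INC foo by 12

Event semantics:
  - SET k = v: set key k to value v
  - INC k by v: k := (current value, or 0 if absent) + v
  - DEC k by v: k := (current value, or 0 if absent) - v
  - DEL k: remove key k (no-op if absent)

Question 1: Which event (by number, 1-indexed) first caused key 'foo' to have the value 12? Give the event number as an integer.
Looking for first event where foo becomes 12:
  event 6: foo (absent) -> 12  <-- first match

Answer: 6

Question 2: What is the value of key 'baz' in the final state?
Answer: 5

Derivation:
Track key 'baz' through all 6 events:
  event 1 (t=7: SET bar = -17): baz unchanged
  event 2 (t=15: SET baz = 14): baz (absent) -> 14
  event 3 (t=23: DEC baz by 3): baz 14 -> 11
  event 4 (t=33: SET baz = 39): baz 11 -> 39
  event 5 (t=37: SET baz = 5): baz 39 -> 5
  event 6 (t=43: INC foo by 12): baz unchanged
Final: baz = 5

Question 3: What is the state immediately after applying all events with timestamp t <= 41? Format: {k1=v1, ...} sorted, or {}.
Answer: {bar=-17, baz=5}

Derivation:
Apply events with t <= 41 (5 events):
  after event 1 (t=7: SET bar = -17): {bar=-17}
  after event 2 (t=15: SET baz = 14): {bar=-17, baz=14}
  after event 3 (t=23: DEC baz by 3): {bar=-17, baz=11}
  after event 4 (t=33: SET baz = 39): {bar=-17, baz=39}
  after event 5 (t=37: SET baz = 5): {bar=-17, baz=5}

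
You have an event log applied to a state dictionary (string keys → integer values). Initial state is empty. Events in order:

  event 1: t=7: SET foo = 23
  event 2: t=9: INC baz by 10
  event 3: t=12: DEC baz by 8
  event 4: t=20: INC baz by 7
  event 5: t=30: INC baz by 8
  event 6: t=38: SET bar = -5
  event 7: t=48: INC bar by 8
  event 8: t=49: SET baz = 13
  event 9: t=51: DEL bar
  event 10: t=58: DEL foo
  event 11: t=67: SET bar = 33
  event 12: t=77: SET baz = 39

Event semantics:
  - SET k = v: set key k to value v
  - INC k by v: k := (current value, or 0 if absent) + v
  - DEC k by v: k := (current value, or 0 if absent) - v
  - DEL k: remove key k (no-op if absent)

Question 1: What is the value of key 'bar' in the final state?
Track key 'bar' through all 12 events:
  event 1 (t=7: SET foo = 23): bar unchanged
  event 2 (t=9: INC baz by 10): bar unchanged
  event 3 (t=12: DEC baz by 8): bar unchanged
  event 4 (t=20: INC baz by 7): bar unchanged
  event 5 (t=30: INC baz by 8): bar unchanged
  event 6 (t=38: SET bar = -5): bar (absent) -> -5
  event 7 (t=48: INC bar by 8): bar -5 -> 3
  event 8 (t=49: SET baz = 13): bar unchanged
  event 9 (t=51: DEL bar): bar 3 -> (absent)
  event 10 (t=58: DEL foo): bar unchanged
  event 11 (t=67: SET bar = 33): bar (absent) -> 33
  event 12 (t=77: SET baz = 39): bar unchanged
Final: bar = 33

Answer: 33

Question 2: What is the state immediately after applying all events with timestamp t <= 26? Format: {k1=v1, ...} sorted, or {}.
Answer: {baz=9, foo=23}

Derivation:
Apply events with t <= 26 (4 events):
  after event 1 (t=7: SET foo = 23): {foo=23}
  after event 2 (t=9: INC baz by 10): {baz=10, foo=23}
  after event 3 (t=12: DEC baz by 8): {baz=2, foo=23}
  after event 4 (t=20: INC baz by 7): {baz=9, foo=23}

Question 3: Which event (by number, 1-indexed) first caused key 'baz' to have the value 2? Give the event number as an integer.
Looking for first event where baz becomes 2:
  event 2: baz = 10
  event 3: baz 10 -> 2  <-- first match

Answer: 3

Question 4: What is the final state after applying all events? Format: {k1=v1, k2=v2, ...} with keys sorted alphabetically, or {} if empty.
Answer: {bar=33, baz=39}

Derivation:
  after event 1 (t=7: SET foo = 23): {foo=23}
  after event 2 (t=9: INC baz by 10): {baz=10, foo=23}
  after event 3 (t=12: DEC baz by 8): {baz=2, foo=23}
  after event 4 (t=20: INC baz by 7): {baz=9, foo=23}
  after event 5 (t=30: INC baz by 8): {baz=17, foo=23}
  after event 6 (t=38: SET bar = -5): {bar=-5, baz=17, foo=23}
  after event 7 (t=48: INC bar by 8): {bar=3, baz=17, foo=23}
  after event 8 (t=49: SET baz = 13): {bar=3, baz=13, foo=23}
  after event 9 (t=51: DEL bar): {baz=13, foo=23}
  after event 10 (t=58: DEL foo): {baz=13}
  after event 11 (t=67: SET bar = 33): {bar=33, baz=13}
  after event 12 (t=77: SET baz = 39): {bar=33, baz=39}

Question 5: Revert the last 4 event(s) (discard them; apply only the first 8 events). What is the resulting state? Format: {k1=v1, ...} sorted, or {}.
Answer: {bar=3, baz=13, foo=23}

Derivation:
Keep first 8 events (discard last 4):
  after event 1 (t=7: SET foo = 23): {foo=23}
  after event 2 (t=9: INC baz by 10): {baz=10, foo=23}
  after event 3 (t=12: DEC baz by 8): {baz=2, foo=23}
  after event 4 (t=20: INC baz by 7): {baz=9, foo=23}
  after event 5 (t=30: INC baz by 8): {baz=17, foo=23}
  after event 6 (t=38: SET bar = -5): {bar=-5, baz=17, foo=23}
  after event 7 (t=48: INC bar by 8): {bar=3, baz=17, foo=23}
  after event 8 (t=49: SET baz = 13): {bar=3, baz=13, foo=23}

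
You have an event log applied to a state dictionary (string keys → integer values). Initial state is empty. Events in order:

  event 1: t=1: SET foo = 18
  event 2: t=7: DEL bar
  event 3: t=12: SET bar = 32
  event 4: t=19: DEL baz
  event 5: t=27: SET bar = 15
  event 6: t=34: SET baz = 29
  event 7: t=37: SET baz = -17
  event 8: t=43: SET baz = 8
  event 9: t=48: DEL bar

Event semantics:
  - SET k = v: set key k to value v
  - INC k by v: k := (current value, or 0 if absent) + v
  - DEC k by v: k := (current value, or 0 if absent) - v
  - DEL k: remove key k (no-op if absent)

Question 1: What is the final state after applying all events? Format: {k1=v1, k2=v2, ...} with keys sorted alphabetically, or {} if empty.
  after event 1 (t=1: SET foo = 18): {foo=18}
  after event 2 (t=7: DEL bar): {foo=18}
  after event 3 (t=12: SET bar = 32): {bar=32, foo=18}
  after event 4 (t=19: DEL baz): {bar=32, foo=18}
  after event 5 (t=27: SET bar = 15): {bar=15, foo=18}
  after event 6 (t=34: SET baz = 29): {bar=15, baz=29, foo=18}
  after event 7 (t=37: SET baz = -17): {bar=15, baz=-17, foo=18}
  after event 8 (t=43: SET baz = 8): {bar=15, baz=8, foo=18}
  after event 9 (t=48: DEL bar): {baz=8, foo=18}

Answer: {baz=8, foo=18}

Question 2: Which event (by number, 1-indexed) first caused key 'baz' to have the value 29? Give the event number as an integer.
Looking for first event where baz becomes 29:
  event 6: baz (absent) -> 29  <-- first match

Answer: 6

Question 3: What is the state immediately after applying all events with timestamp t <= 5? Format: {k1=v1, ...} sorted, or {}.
Answer: {foo=18}

Derivation:
Apply events with t <= 5 (1 events):
  after event 1 (t=1: SET foo = 18): {foo=18}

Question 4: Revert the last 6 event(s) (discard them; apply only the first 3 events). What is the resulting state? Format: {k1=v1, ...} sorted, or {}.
Keep first 3 events (discard last 6):
  after event 1 (t=1: SET foo = 18): {foo=18}
  after event 2 (t=7: DEL bar): {foo=18}
  after event 3 (t=12: SET bar = 32): {bar=32, foo=18}

Answer: {bar=32, foo=18}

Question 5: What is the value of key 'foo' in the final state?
Track key 'foo' through all 9 events:
  event 1 (t=1: SET foo = 18): foo (absent) -> 18
  event 2 (t=7: DEL bar): foo unchanged
  event 3 (t=12: SET bar = 32): foo unchanged
  event 4 (t=19: DEL baz): foo unchanged
  event 5 (t=27: SET bar = 15): foo unchanged
  event 6 (t=34: SET baz = 29): foo unchanged
  event 7 (t=37: SET baz = -17): foo unchanged
  event 8 (t=43: SET baz = 8): foo unchanged
  event 9 (t=48: DEL bar): foo unchanged
Final: foo = 18

Answer: 18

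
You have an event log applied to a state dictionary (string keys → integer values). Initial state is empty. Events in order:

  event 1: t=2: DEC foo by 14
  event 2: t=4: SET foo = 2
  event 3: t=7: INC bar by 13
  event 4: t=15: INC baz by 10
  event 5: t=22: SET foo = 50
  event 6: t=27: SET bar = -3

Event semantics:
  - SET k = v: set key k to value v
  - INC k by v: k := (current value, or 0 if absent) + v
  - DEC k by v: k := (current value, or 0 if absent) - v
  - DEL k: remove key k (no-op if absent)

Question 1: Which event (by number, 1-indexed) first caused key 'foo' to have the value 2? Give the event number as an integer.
Looking for first event where foo becomes 2:
  event 1: foo = -14
  event 2: foo -14 -> 2  <-- first match

Answer: 2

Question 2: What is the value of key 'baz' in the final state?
Track key 'baz' through all 6 events:
  event 1 (t=2: DEC foo by 14): baz unchanged
  event 2 (t=4: SET foo = 2): baz unchanged
  event 3 (t=7: INC bar by 13): baz unchanged
  event 4 (t=15: INC baz by 10): baz (absent) -> 10
  event 5 (t=22: SET foo = 50): baz unchanged
  event 6 (t=27: SET bar = -3): baz unchanged
Final: baz = 10

Answer: 10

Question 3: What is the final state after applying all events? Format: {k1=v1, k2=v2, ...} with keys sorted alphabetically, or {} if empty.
Answer: {bar=-3, baz=10, foo=50}

Derivation:
  after event 1 (t=2: DEC foo by 14): {foo=-14}
  after event 2 (t=4: SET foo = 2): {foo=2}
  after event 3 (t=7: INC bar by 13): {bar=13, foo=2}
  after event 4 (t=15: INC baz by 10): {bar=13, baz=10, foo=2}
  after event 5 (t=22: SET foo = 50): {bar=13, baz=10, foo=50}
  after event 6 (t=27: SET bar = -3): {bar=-3, baz=10, foo=50}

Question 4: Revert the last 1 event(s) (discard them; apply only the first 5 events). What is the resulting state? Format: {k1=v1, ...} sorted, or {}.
Keep first 5 events (discard last 1):
  after event 1 (t=2: DEC foo by 14): {foo=-14}
  after event 2 (t=4: SET foo = 2): {foo=2}
  after event 3 (t=7: INC bar by 13): {bar=13, foo=2}
  after event 4 (t=15: INC baz by 10): {bar=13, baz=10, foo=2}
  after event 5 (t=22: SET foo = 50): {bar=13, baz=10, foo=50}

Answer: {bar=13, baz=10, foo=50}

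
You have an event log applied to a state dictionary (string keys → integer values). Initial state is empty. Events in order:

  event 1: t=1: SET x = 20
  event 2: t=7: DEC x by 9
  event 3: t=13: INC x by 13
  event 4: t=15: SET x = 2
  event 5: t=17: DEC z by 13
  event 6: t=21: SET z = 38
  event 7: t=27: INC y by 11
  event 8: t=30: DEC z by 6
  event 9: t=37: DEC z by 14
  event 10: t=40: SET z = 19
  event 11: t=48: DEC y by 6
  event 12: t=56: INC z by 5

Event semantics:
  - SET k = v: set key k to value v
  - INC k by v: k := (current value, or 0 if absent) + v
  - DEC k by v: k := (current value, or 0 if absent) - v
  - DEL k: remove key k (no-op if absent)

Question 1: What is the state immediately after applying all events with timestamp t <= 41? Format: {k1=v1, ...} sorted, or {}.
Answer: {x=2, y=11, z=19}

Derivation:
Apply events with t <= 41 (10 events):
  after event 1 (t=1: SET x = 20): {x=20}
  after event 2 (t=7: DEC x by 9): {x=11}
  after event 3 (t=13: INC x by 13): {x=24}
  after event 4 (t=15: SET x = 2): {x=2}
  after event 5 (t=17: DEC z by 13): {x=2, z=-13}
  after event 6 (t=21: SET z = 38): {x=2, z=38}
  after event 7 (t=27: INC y by 11): {x=2, y=11, z=38}
  after event 8 (t=30: DEC z by 6): {x=2, y=11, z=32}
  after event 9 (t=37: DEC z by 14): {x=2, y=11, z=18}
  after event 10 (t=40: SET z = 19): {x=2, y=11, z=19}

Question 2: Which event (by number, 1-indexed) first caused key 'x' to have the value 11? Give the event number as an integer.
Looking for first event where x becomes 11:
  event 1: x = 20
  event 2: x 20 -> 11  <-- first match

Answer: 2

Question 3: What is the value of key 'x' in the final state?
Track key 'x' through all 12 events:
  event 1 (t=1: SET x = 20): x (absent) -> 20
  event 2 (t=7: DEC x by 9): x 20 -> 11
  event 3 (t=13: INC x by 13): x 11 -> 24
  event 4 (t=15: SET x = 2): x 24 -> 2
  event 5 (t=17: DEC z by 13): x unchanged
  event 6 (t=21: SET z = 38): x unchanged
  event 7 (t=27: INC y by 11): x unchanged
  event 8 (t=30: DEC z by 6): x unchanged
  event 9 (t=37: DEC z by 14): x unchanged
  event 10 (t=40: SET z = 19): x unchanged
  event 11 (t=48: DEC y by 6): x unchanged
  event 12 (t=56: INC z by 5): x unchanged
Final: x = 2

Answer: 2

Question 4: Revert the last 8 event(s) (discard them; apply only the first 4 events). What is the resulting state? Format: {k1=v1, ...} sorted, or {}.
Keep first 4 events (discard last 8):
  after event 1 (t=1: SET x = 20): {x=20}
  after event 2 (t=7: DEC x by 9): {x=11}
  after event 3 (t=13: INC x by 13): {x=24}
  after event 4 (t=15: SET x = 2): {x=2}

Answer: {x=2}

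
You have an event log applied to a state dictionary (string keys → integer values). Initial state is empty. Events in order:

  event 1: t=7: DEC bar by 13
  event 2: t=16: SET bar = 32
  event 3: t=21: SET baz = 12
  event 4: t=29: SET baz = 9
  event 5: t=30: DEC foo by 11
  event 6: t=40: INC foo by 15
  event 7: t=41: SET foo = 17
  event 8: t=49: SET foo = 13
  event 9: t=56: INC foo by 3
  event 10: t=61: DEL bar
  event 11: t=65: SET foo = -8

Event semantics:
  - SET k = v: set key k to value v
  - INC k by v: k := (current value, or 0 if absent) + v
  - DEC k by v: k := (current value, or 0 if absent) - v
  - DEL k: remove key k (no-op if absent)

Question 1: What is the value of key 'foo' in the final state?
Answer: -8

Derivation:
Track key 'foo' through all 11 events:
  event 1 (t=7: DEC bar by 13): foo unchanged
  event 2 (t=16: SET bar = 32): foo unchanged
  event 3 (t=21: SET baz = 12): foo unchanged
  event 4 (t=29: SET baz = 9): foo unchanged
  event 5 (t=30: DEC foo by 11): foo (absent) -> -11
  event 6 (t=40: INC foo by 15): foo -11 -> 4
  event 7 (t=41: SET foo = 17): foo 4 -> 17
  event 8 (t=49: SET foo = 13): foo 17 -> 13
  event 9 (t=56: INC foo by 3): foo 13 -> 16
  event 10 (t=61: DEL bar): foo unchanged
  event 11 (t=65: SET foo = -8): foo 16 -> -8
Final: foo = -8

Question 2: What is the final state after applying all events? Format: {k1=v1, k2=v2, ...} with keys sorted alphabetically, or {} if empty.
Answer: {baz=9, foo=-8}

Derivation:
  after event 1 (t=7: DEC bar by 13): {bar=-13}
  after event 2 (t=16: SET bar = 32): {bar=32}
  after event 3 (t=21: SET baz = 12): {bar=32, baz=12}
  after event 4 (t=29: SET baz = 9): {bar=32, baz=9}
  after event 5 (t=30: DEC foo by 11): {bar=32, baz=9, foo=-11}
  after event 6 (t=40: INC foo by 15): {bar=32, baz=9, foo=4}
  after event 7 (t=41: SET foo = 17): {bar=32, baz=9, foo=17}
  after event 8 (t=49: SET foo = 13): {bar=32, baz=9, foo=13}
  after event 9 (t=56: INC foo by 3): {bar=32, baz=9, foo=16}
  after event 10 (t=61: DEL bar): {baz=9, foo=16}
  after event 11 (t=65: SET foo = -8): {baz=9, foo=-8}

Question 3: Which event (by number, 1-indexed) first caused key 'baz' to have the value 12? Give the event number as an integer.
Answer: 3

Derivation:
Looking for first event where baz becomes 12:
  event 3: baz (absent) -> 12  <-- first match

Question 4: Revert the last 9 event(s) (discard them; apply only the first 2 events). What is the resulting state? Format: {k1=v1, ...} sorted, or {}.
Keep first 2 events (discard last 9):
  after event 1 (t=7: DEC bar by 13): {bar=-13}
  after event 2 (t=16: SET bar = 32): {bar=32}

Answer: {bar=32}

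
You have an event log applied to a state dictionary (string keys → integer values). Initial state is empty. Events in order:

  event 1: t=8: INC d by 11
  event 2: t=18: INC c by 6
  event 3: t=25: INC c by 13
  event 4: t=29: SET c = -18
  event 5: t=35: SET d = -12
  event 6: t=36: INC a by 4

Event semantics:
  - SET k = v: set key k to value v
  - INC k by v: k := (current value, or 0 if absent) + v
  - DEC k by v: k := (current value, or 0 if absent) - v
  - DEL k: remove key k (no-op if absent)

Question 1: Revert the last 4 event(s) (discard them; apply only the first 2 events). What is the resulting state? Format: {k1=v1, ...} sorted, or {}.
Answer: {c=6, d=11}

Derivation:
Keep first 2 events (discard last 4):
  after event 1 (t=8: INC d by 11): {d=11}
  after event 2 (t=18: INC c by 6): {c=6, d=11}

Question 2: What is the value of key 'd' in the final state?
Track key 'd' through all 6 events:
  event 1 (t=8: INC d by 11): d (absent) -> 11
  event 2 (t=18: INC c by 6): d unchanged
  event 3 (t=25: INC c by 13): d unchanged
  event 4 (t=29: SET c = -18): d unchanged
  event 5 (t=35: SET d = -12): d 11 -> -12
  event 6 (t=36: INC a by 4): d unchanged
Final: d = -12

Answer: -12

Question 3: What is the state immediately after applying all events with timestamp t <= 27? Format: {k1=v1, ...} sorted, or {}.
Answer: {c=19, d=11}

Derivation:
Apply events with t <= 27 (3 events):
  after event 1 (t=8: INC d by 11): {d=11}
  after event 2 (t=18: INC c by 6): {c=6, d=11}
  after event 3 (t=25: INC c by 13): {c=19, d=11}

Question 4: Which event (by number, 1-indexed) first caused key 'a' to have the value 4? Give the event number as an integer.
Looking for first event where a becomes 4:
  event 6: a (absent) -> 4  <-- first match

Answer: 6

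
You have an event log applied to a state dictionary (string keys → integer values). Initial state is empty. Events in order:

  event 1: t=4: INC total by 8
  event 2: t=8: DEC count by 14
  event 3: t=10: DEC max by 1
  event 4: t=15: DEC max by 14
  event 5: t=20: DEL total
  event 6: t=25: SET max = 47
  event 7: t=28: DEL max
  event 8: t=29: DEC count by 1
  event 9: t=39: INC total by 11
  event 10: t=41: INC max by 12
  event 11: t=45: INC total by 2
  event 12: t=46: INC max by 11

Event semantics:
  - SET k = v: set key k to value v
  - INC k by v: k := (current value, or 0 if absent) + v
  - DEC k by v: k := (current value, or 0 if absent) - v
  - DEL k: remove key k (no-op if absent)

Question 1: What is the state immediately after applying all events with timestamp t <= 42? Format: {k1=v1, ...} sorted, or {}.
Apply events with t <= 42 (10 events):
  after event 1 (t=4: INC total by 8): {total=8}
  after event 2 (t=8: DEC count by 14): {count=-14, total=8}
  after event 3 (t=10: DEC max by 1): {count=-14, max=-1, total=8}
  after event 4 (t=15: DEC max by 14): {count=-14, max=-15, total=8}
  after event 5 (t=20: DEL total): {count=-14, max=-15}
  after event 6 (t=25: SET max = 47): {count=-14, max=47}
  after event 7 (t=28: DEL max): {count=-14}
  after event 8 (t=29: DEC count by 1): {count=-15}
  after event 9 (t=39: INC total by 11): {count=-15, total=11}
  after event 10 (t=41: INC max by 12): {count=-15, max=12, total=11}

Answer: {count=-15, max=12, total=11}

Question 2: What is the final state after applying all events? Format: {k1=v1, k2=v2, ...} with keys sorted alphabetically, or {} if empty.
  after event 1 (t=4: INC total by 8): {total=8}
  after event 2 (t=8: DEC count by 14): {count=-14, total=8}
  after event 3 (t=10: DEC max by 1): {count=-14, max=-1, total=8}
  after event 4 (t=15: DEC max by 14): {count=-14, max=-15, total=8}
  after event 5 (t=20: DEL total): {count=-14, max=-15}
  after event 6 (t=25: SET max = 47): {count=-14, max=47}
  after event 7 (t=28: DEL max): {count=-14}
  after event 8 (t=29: DEC count by 1): {count=-15}
  after event 9 (t=39: INC total by 11): {count=-15, total=11}
  after event 10 (t=41: INC max by 12): {count=-15, max=12, total=11}
  after event 11 (t=45: INC total by 2): {count=-15, max=12, total=13}
  after event 12 (t=46: INC max by 11): {count=-15, max=23, total=13}

Answer: {count=-15, max=23, total=13}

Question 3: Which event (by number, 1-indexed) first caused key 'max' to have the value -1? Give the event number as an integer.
Looking for first event where max becomes -1:
  event 3: max (absent) -> -1  <-- first match

Answer: 3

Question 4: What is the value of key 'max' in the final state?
Track key 'max' through all 12 events:
  event 1 (t=4: INC total by 8): max unchanged
  event 2 (t=8: DEC count by 14): max unchanged
  event 3 (t=10: DEC max by 1): max (absent) -> -1
  event 4 (t=15: DEC max by 14): max -1 -> -15
  event 5 (t=20: DEL total): max unchanged
  event 6 (t=25: SET max = 47): max -15 -> 47
  event 7 (t=28: DEL max): max 47 -> (absent)
  event 8 (t=29: DEC count by 1): max unchanged
  event 9 (t=39: INC total by 11): max unchanged
  event 10 (t=41: INC max by 12): max (absent) -> 12
  event 11 (t=45: INC total by 2): max unchanged
  event 12 (t=46: INC max by 11): max 12 -> 23
Final: max = 23

Answer: 23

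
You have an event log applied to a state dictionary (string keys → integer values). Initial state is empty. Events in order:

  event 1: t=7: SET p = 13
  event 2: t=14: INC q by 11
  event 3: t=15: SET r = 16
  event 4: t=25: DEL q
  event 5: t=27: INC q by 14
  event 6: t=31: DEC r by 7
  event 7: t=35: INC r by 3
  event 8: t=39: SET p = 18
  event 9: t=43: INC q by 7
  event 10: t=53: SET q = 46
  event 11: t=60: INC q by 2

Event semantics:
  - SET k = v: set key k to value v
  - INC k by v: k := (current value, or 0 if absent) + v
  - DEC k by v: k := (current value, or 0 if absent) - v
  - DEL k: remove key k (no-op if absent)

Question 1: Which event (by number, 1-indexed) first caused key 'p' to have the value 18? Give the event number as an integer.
Answer: 8

Derivation:
Looking for first event where p becomes 18:
  event 1: p = 13
  event 2: p = 13
  event 3: p = 13
  event 4: p = 13
  event 5: p = 13
  event 6: p = 13
  event 7: p = 13
  event 8: p 13 -> 18  <-- first match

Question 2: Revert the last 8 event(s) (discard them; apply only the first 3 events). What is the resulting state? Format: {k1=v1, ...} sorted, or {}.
Keep first 3 events (discard last 8):
  after event 1 (t=7: SET p = 13): {p=13}
  after event 2 (t=14: INC q by 11): {p=13, q=11}
  after event 3 (t=15: SET r = 16): {p=13, q=11, r=16}

Answer: {p=13, q=11, r=16}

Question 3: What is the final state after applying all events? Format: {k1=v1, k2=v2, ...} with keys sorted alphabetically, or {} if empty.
  after event 1 (t=7: SET p = 13): {p=13}
  after event 2 (t=14: INC q by 11): {p=13, q=11}
  after event 3 (t=15: SET r = 16): {p=13, q=11, r=16}
  after event 4 (t=25: DEL q): {p=13, r=16}
  after event 5 (t=27: INC q by 14): {p=13, q=14, r=16}
  after event 6 (t=31: DEC r by 7): {p=13, q=14, r=9}
  after event 7 (t=35: INC r by 3): {p=13, q=14, r=12}
  after event 8 (t=39: SET p = 18): {p=18, q=14, r=12}
  after event 9 (t=43: INC q by 7): {p=18, q=21, r=12}
  after event 10 (t=53: SET q = 46): {p=18, q=46, r=12}
  after event 11 (t=60: INC q by 2): {p=18, q=48, r=12}

Answer: {p=18, q=48, r=12}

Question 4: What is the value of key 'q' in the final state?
Answer: 48

Derivation:
Track key 'q' through all 11 events:
  event 1 (t=7: SET p = 13): q unchanged
  event 2 (t=14: INC q by 11): q (absent) -> 11
  event 3 (t=15: SET r = 16): q unchanged
  event 4 (t=25: DEL q): q 11 -> (absent)
  event 5 (t=27: INC q by 14): q (absent) -> 14
  event 6 (t=31: DEC r by 7): q unchanged
  event 7 (t=35: INC r by 3): q unchanged
  event 8 (t=39: SET p = 18): q unchanged
  event 9 (t=43: INC q by 7): q 14 -> 21
  event 10 (t=53: SET q = 46): q 21 -> 46
  event 11 (t=60: INC q by 2): q 46 -> 48
Final: q = 48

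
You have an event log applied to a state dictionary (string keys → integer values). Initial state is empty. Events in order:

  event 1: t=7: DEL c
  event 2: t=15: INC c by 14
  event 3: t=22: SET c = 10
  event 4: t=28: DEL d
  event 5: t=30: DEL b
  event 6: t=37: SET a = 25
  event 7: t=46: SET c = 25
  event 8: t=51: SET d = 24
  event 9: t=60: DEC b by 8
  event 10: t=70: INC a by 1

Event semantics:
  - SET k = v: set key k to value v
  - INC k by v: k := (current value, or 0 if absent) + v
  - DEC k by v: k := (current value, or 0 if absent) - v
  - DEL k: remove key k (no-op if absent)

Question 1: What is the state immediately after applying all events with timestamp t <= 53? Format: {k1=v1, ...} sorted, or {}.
Answer: {a=25, c=25, d=24}

Derivation:
Apply events with t <= 53 (8 events):
  after event 1 (t=7: DEL c): {}
  after event 2 (t=15: INC c by 14): {c=14}
  after event 3 (t=22: SET c = 10): {c=10}
  after event 4 (t=28: DEL d): {c=10}
  after event 5 (t=30: DEL b): {c=10}
  after event 6 (t=37: SET a = 25): {a=25, c=10}
  after event 7 (t=46: SET c = 25): {a=25, c=25}
  after event 8 (t=51: SET d = 24): {a=25, c=25, d=24}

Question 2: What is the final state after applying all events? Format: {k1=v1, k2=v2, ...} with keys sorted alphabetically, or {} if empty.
  after event 1 (t=7: DEL c): {}
  after event 2 (t=15: INC c by 14): {c=14}
  after event 3 (t=22: SET c = 10): {c=10}
  after event 4 (t=28: DEL d): {c=10}
  after event 5 (t=30: DEL b): {c=10}
  after event 6 (t=37: SET a = 25): {a=25, c=10}
  after event 7 (t=46: SET c = 25): {a=25, c=25}
  after event 8 (t=51: SET d = 24): {a=25, c=25, d=24}
  after event 9 (t=60: DEC b by 8): {a=25, b=-8, c=25, d=24}
  after event 10 (t=70: INC a by 1): {a=26, b=-8, c=25, d=24}

Answer: {a=26, b=-8, c=25, d=24}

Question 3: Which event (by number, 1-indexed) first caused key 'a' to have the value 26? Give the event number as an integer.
Looking for first event where a becomes 26:
  event 6: a = 25
  event 7: a = 25
  event 8: a = 25
  event 9: a = 25
  event 10: a 25 -> 26  <-- first match

Answer: 10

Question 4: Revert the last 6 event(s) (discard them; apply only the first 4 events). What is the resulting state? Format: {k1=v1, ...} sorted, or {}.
Keep first 4 events (discard last 6):
  after event 1 (t=7: DEL c): {}
  after event 2 (t=15: INC c by 14): {c=14}
  after event 3 (t=22: SET c = 10): {c=10}
  after event 4 (t=28: DEL d): {c=10}

Answer: {c=10}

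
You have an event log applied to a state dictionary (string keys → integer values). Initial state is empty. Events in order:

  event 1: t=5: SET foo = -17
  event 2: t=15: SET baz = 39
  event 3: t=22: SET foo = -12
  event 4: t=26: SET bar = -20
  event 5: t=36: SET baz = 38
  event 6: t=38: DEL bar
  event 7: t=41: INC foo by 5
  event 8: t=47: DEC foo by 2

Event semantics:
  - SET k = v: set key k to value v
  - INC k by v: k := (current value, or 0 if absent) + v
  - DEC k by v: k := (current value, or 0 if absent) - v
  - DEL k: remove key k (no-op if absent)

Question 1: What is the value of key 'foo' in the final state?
Track key 'foo' through all 8 events:
  event 1 (t=5: SET foo = -17): foo (absent) -> -17
  event 2 (t=15: SET baz = 39): foo unchanged
  event 3 (t=22: SET foo = -12): foo -17 -> -12
  event 4 (t=26: SET bar = -20): foo unchanged
  event 5 (t=36: SET baz = 38): foo unchanged
  event 6 (t=38: DEL bar): foo unchanged
  event 7 (t=41: INC foo by 5): foo -12 -> -7
  event 8 (t=47: DEC foo by 2): foo -7 -> -9
Final: foo = -9

Answer: -9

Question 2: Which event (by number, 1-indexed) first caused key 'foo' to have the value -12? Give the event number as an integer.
Answer: 3

Derivation:
Looking for first event where foo becomes -12:
  event 1: foo = -17
  event 2: foo = -17
  event 3: foo -17 -> -12  <-- first match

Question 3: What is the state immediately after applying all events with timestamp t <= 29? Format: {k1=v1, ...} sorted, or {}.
Answer: {bar=-20, baz=39, foo=-12}

Derivation:
Apply events with t <= 29 (4 events):
  after event 1 (t=5: SET foo = -17): {foo=-17}
  after event 2 (t=15: SET baz = 39): {baz=39, foo=-17}
  after event 3 (t=22: SET foo = -12): {baz=39, foo=-12}
  after event 4 (t=26: SET bar = -20): {bar=-20, baz=39, foo=-12}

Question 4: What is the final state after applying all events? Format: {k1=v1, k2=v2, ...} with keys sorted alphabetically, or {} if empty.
Answer: {baz=38, foo=-9}

Derivation:
  after event 1 (t=5: SET foo = -17): {foo=-17}
  after event 2 (t=15: SET baz = 39): {baz=39, foo=-17}
  after event 3 (t=22: SET foo = -12): {baz=39, foo=-12}
  after event 4 (t=26: SET bar = -20): {bar=-20, baz=39, foo=-12}
  after event 5 (t=36: SET baz = 38): {bar=-20, baz=38, foo=-12}
  after event 6 (t=38: DEL bar): {baz=38, foo=-12}
  after event 7 (t=41: INC foo by 5): {baz=38, foo=-7}
  after event 8 (t=47: DEC foo by 2): {baz=38, foo=-9}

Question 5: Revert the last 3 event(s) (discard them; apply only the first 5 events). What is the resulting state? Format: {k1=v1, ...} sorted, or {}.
Keep first 5 events (discard last 3):
  after event 1 (t=5: SET foo = -17): {foo=-17}
  after event 2 (t=15: SET baz = 39): {baz=39, foo=-17}
  after event 3 (t=22: SET foo = -12): {baz=39, foo=-12}
  after event 4 (t=26: SET bar = -20): {bar=-20, baz=39, foo=-12}
  after event 5 (t=36: SET baz = 38): {bar=-20, baz=38, foo=-12}

Answer: {bar=-20, baz=38, foo=-12}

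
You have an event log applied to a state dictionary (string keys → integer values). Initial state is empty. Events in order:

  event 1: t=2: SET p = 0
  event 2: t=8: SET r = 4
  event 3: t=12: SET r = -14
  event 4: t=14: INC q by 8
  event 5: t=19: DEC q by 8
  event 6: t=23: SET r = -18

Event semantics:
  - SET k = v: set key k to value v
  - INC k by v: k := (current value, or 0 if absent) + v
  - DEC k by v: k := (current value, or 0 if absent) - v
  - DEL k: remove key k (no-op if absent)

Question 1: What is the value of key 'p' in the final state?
Answer: 0

Derivation:
Track key 'p' through all 6 events:
  event 1 (t=2: SET p = 0): p (absent) -> 0
  event 2 (t=8: SET r = 4): p unchanged
  event 3 (t=12: SET r = -14): p unchanged
  event 4 (t=14: INC q by 8): p unchanged
  event 5 (t=19: DEC q by 8): p unchanged
  event 6 (t=23: SET r = -18): p unchanged
Final: p = 0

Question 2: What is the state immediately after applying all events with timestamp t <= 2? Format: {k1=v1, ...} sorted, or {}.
Answer: {p=0}

Derivation:
Apply events with t <= 2 (1 events):
  after event 1 (t=2: SET p = 0): {p=0}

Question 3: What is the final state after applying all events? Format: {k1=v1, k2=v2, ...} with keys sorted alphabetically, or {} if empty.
  after event 1 (t=2: SET p = 0): {p=0}
  after event 2 (t=8: SET r = 4): {p=0, r=4}
  after event 3 (t=12: SET r = -14): {p=0, r=-14}
  after event 4 (t=14: INC q by 8): {p=0, q=8, r=-14}
  after event 5 (t=19: DEC q by 8): {p=0, q=0, r=-14}
  after event 6 (t=23: SET r = -18): {p=0, q=0, r=-18}

Answer: {p=0, q=0, r=-18}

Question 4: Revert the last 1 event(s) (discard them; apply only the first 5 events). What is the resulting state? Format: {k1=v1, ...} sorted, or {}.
Answer: {p=0, q=0, r=-14}

Derivation:
Keep first 5 events (discard last 1):
  after event 1 (t=2: SET p = 0): {p=0}
  after event 2 (t=8: SET r = 4): {p=0, r=4}
  after event 3 (t=12: SET r = -14): {p=0, r=-14}
  after event 4 (t=14: INC q by 8): {p=0, q=8, r=-14}
  after event 5 (t=19: DEC q by 8): {p=0, q=0, r=-14}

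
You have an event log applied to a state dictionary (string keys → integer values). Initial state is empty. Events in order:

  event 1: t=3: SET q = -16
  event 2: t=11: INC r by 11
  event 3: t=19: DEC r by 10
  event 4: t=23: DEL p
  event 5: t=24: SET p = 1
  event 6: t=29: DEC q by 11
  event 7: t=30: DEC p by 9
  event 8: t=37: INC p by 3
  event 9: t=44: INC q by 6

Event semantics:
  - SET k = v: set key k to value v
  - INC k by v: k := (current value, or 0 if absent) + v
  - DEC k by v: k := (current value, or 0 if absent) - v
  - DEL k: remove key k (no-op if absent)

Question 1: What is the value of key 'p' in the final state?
Track key 'p' through all 9 events:
  event 1 (t=3: SET q = -16): p unchanged
  event 2 (t=11: INC r by 11): p unchanged
  event 3 (t=19: DEC r by 10): p unchanged
  event 4 (t=23: DEL p): p (absent) -> (absent)
  event 5 (t=24: SET p = 1): p (absent) -> 1
  event 6 (t=29: DEC q by 11): p unchanged
  event 7 (t=30: DEC p by 9): p 1 -> -8
  event 8 (t=37: INC p by 3): p -8 -> -5
  event 9 (t=44: INC q by 6): p unchanged
Final: p = -5

Answer: -5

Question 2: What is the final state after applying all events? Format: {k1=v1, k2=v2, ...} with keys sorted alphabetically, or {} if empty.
Answer: {p=-5, q=-21, r=1}

Derivation:
  after event 1 (t=3: SET q = -16): {q=-16}
  after event 2 (t=11: INC r by 11): {q=-16, r=11}
  after event 3 (t=19: DEC r by 10): {q=-16, r=1}
  after event 4 (t=23: DEL p): {q=-16, r=1}
  after event 5 (t=24: SET p = 1): {p=1, q=-16, r=1}
  after event 6 (t=29: DEC q by 11): {p=1, q=-27, r=1}
  after event 7 (t=30: DEC p by 9): {p=-8, q=-27, r=1}
  after event 8 (t=37: INC p by 3): {p=-5, q=-27, r=1}
  after event 9 (t=44: INC q by 6): {p=-5, q=-21, r=1}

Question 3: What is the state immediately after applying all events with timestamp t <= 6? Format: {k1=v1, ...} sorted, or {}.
Apply events with t <= 6 (1 events):
  after event 1 (t=3: SET q = -16): {q=-16}

Answer: {q=-16}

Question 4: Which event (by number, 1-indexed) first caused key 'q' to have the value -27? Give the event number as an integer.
Answer: 6

Derivation:
Looking for first event where q becomes -27:
  event 1: q = -16
  event 2: q = -16
  event 3: q = -16
  event 4: q = -16
  event 5: q = -16
  event 6: q -16 -> -27  <-- first match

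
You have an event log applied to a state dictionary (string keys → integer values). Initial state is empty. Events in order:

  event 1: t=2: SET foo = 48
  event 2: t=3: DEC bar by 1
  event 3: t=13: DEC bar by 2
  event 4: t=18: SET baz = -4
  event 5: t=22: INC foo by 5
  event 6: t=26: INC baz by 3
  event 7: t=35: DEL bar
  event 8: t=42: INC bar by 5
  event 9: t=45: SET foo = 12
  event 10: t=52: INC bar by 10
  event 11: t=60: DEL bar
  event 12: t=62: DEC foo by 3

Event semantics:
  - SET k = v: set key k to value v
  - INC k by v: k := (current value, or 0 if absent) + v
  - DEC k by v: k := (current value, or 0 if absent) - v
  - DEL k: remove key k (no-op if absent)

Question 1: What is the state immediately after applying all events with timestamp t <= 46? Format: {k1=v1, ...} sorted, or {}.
Apply events with t <= 46 (9 events):
  after event 1 (t=2: SET foo = 48): {foo=48}
  after event 2 (t=3: DEC bar by 1): {bar=-1, foo=48}
  after event 3 (t=13: DEC bar by 2): {bar=-3, foo=48}
  after event 4 (t=18: SET baz = -4): {bar=-3, baz=-4, foo=48}
  after event 5 (t=22: INC foo by 5): {bar=-3, baz=-4, foo=53}
  after event 6 (t=26: INC baz by 3): {bar=-3, baz=-1, foo=53}
  after event 7 (t=35: DEL bar): {baz=-1, foo=53}
  after event 8 (t=42: INC bar by 5): {bar=5, baz=-1, foo=53}
  after event 9 (t=45: SET foo = 12): {bar=5, baz=-1, foo=12}

Answer: {bar=5, baz=-1, foo=12}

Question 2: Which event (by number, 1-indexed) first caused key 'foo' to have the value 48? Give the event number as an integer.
Looking for first event where foo becomes 48:
  event 1: foo (absent) -> 48  <-- first match

Answer: 1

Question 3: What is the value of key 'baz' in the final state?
Answer: -1

Derivation:
Track key 'baz' through all 12 events:
  event 1 (t=2: SET foo = 48): baz unchanged
  event 2 (t=3: DEC bar by 1): baz unchanged
  event 3 (t=13: DEC bar by 2): baz unchanged
  event 4 (t=18: SET baz = -4): baz (absent) -> -4
  event 5 (t=22: INC foo by 5): baz unchanged
  event 6 (t=26: INC baz by 3): baz -4 -> -1
  event 7 (t=35: DEL bar): baz unchanged
  event 8 (t=42: INC bar by 5): baz unchanged
  event 9 (t=45: SET foo = 12): baz unchanged
  event 10 (t=52: INC bar by 10): baz unchanged
  event 11 (t=60: DEL bar): baz unchanged
  event 12 (t=62: DEC foo by 3): baz unchanged
Final: baz = -1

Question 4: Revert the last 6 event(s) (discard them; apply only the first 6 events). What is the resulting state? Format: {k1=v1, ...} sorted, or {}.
Keep first 6 events (discard last 6):
  after event 1 (t=2: SET foo = 48): {foo=48}
  after event 2 (t=3: DEC bar by 1): {bar=-1, foo=48}
  after event 3 (t=13: DEC bar by 2): {bar=-3, foo=48}
  after event 4 (t=18: SET baz = -4): {bar=-3, baz=-4, foo=48}
  after event 5 (t=22: INC foo by 5): {bar=-3, baz=-4, foo=53}
  after event 6 (t=26: INC baz by 3): {bar=-3, baz=-1, foo=53}

Answer: {bar=-3, baz=-1, foo=53}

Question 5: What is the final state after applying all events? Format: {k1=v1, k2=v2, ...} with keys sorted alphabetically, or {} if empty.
  after event 1 (t=2: SET foo = 48): {foo=48}
  after event 2 (t=3: DEC bar by 1): {bar=-1, foo=48}
  after event 3 (t=13: DEC bar by 2): {bar=-3, foo=48}
  after event 4 (t=18: SET baz = -4): {bar=-3, baz=-4, foo=48}
  after event 5 (t=22: INC foo by 5): {bar=-3, baz=-4, foo=53}
  after event 6 (t=26: INC baz by 3): {bar=-3, baz=-1, foo=53}
  after event 7 (t=35: DEL bar): {baz=-1, foo=53}
  after event 8 (t=42: INC bar by 5): {bar=5, baz=-1, foo=53}
  after event 9 (t=45: SET foo = 12): {bar=5, baz=-1, foo=12}
  after event 10 (t=52: INC bar by 10): {bar=15, baz=-1, foo=12}
  after event 11 (t=60: DEL bar): {baz=-1, foo=12}
  after event 12 (t=62: DEC foo by 3): {baz=-1, foo=9}

Answer: {baz=-1, foo=9}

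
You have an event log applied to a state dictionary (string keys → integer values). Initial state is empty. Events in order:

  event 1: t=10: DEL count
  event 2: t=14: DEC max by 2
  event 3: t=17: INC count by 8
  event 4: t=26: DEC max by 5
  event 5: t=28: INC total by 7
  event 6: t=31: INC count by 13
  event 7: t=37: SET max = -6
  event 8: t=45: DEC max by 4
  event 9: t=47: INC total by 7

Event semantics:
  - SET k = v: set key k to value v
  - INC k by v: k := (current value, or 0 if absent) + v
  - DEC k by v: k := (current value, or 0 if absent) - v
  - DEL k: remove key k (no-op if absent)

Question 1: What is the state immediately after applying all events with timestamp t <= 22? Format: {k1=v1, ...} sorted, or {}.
Apply events with t <= 22 (3 events):
  after event 1 (t=10: DEL count): {}
  after event 2 (t=14: DEC max by 2): {max=-2}
  after event 3 (t=17: INC count by 8): {count=8, max=-2}

Answer: {count=8, max=-2}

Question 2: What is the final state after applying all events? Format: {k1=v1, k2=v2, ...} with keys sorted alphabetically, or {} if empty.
  after event 1 (t=10: DEL count): {}
  after event 2 (t=14: DEC max by 2): {max=-2}
  after event 3 (t=17: INC count by 8): {count=8, max=-2}
  after event 4 (t=26: DEC max by 5): {count=8, max=-7}
  after event 5 (t=28: INC total by 7): {count=8, max=-7, total=7}
  after event 6 (t=31: INC count by 13): {count=21, max=-7, total=7}
  after event 7 (t=37: SET max = -6): {count=21, max=-6, total=7}
  after event 8 (t=45: DEC max by 4): {count=21, max=-10, total=7}
  after event 9 (t=47: INC total by 7): {count=21, max=-10, total=14}

Answer: {count=21, max=-10, total=14}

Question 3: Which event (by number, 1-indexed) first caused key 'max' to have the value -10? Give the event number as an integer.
Looking for first event where max becomes -10:
  event 2: max = -2
  event 3: max = -2
  event 4: max = -7
  event 5: max = -7
  event 6: max = -7
  event 7: max = -6
  event 8: max -6 -> -10  <-- first match

Answer: 8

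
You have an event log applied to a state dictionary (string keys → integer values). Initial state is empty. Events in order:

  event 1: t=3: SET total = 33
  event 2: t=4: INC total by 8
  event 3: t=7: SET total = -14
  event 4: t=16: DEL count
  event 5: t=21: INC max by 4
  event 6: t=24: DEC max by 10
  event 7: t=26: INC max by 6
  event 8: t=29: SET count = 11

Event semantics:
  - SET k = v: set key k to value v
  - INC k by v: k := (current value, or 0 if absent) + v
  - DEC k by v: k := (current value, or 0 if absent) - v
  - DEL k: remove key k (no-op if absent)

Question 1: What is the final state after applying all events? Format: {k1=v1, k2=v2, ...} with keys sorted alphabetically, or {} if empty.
Answer: {count=11, max=0, total=-14}

Derivation:
  after event 1 (t=3: SET total = 33): {total=33}
  after event 2 (t=4: INC total by 8): {total=41}
  after event 3 (t=7: SET total = -14): {total=-14}
  after event 4 (t=16: DEL count): {total=-14}
  after event 5 (t=21: INC max by 4): {max=4, total=-14}
  after event 6 (t=24: DEC max by 10): {max=-6, total=-14}
  after event 7 (t=26: INC max by 6): {max=0, total=-14}
  after event 8 (t=29: SET count = 11): {count=11, max=0, total=-14}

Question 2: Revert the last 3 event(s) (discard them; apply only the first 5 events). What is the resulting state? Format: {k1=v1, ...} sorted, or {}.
Answer: {max=4, total=-14}

Derivation:
Keep first 5 events (discard last 3):
  after event 1 (t=3: SET total = 33): {total=33}
  after event 2 (t=4: INC total by 8): {total=41}
  after event 3 (t=7: SET total = -14): {total=-14}
  after event 4 (t=16: DEL count): {total=-14}
  after event 5 (t=21: INC max by 4): {max=4, total=-14}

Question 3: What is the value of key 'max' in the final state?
Track key 'max' through all 8 events:
  event 1 (t=3: SET total = 33): max unchanged
  event 2 (t=4: INC total by 8): max unchanged
  event 3 (t=7: SET total = -14): max unchanged
  event 4 (t=16: DEL count): max unchanged
  event 5 (t=21: INC max by 4): max (absent) -> 4
  event 6 (t=24: DEC max by 10): max 4 -> -6
  event 7 (t=26: INC max by 6): max -6 -> 0
  event 8 (t=29: SET count = 11): max unchanged
Final: max = 0

Answer: 0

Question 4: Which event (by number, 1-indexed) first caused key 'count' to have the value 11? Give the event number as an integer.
Looking for first event where count becomes 11:
  event 8: count (absent) -> 11  <-- first match

Answer: 8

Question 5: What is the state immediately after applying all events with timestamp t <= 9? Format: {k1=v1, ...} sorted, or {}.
Apply events with t <= 9 (3 events):
  after event 1 (t=3: SET total = 33): {total=33}
  after event 2 (t=4: INC total by 8): {total=41}
  after event 3 (t=7: SET total = -14): {total=-14}

Answer: {total=-14}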